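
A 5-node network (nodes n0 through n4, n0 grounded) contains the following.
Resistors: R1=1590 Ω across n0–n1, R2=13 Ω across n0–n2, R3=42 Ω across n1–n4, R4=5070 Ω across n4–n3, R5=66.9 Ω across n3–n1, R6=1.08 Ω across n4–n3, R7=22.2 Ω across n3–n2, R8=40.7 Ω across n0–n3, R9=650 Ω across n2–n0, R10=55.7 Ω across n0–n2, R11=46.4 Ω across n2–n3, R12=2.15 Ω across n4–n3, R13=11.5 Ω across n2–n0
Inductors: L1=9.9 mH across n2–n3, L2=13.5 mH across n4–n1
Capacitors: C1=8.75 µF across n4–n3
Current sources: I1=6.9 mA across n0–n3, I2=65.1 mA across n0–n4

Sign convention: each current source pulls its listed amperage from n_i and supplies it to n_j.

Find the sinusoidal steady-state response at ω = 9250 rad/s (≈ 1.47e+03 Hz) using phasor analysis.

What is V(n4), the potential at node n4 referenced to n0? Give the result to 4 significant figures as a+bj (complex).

1.009+0.07346j V

Apply KCL at each of the 4 non-ground nodes and solve the resulting linear system.
Node n1: branches {R1, R3, R5, L2} → V_1 = 0.9766+0.06673j
Node n2: branches {R2, R7, L1, R9, R10, R11, R13} → V_2 = 0.2603-0.01042j
Node n3: branches {R4, R5, R6, R7, L1, R8, R11, C1, R12, I1} → V_3 = 0.9628+0.07607j
Node n4: branches {R3, R4, R6, C1, L2, R12, I2} → V_4 = 1.009+0.07346j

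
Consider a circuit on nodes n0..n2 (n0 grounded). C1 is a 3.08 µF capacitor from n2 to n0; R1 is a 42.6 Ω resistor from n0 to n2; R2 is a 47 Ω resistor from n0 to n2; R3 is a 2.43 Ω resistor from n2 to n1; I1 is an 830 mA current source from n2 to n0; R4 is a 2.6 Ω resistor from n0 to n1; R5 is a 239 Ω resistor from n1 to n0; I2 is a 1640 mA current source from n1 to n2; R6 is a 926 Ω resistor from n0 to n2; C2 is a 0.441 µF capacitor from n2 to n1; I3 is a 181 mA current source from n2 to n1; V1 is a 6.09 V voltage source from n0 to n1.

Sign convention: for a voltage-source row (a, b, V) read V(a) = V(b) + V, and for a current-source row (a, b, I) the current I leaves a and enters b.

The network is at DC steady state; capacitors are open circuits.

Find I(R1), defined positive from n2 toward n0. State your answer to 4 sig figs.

-0.09635 A

Element admittances at DC:
  Y(C1) = 0.000 S between n2,n0
  Y(R1) = 0.02347 S between n0,n2
  Y(R2) = 0.02128 S between n0,n2
  Y(R3) = 0.4115 S between n2,n1
  I1: injects 0.83 A into n0 (from n2)
  Y(R4) = 0.3846 S between n0,n1
  Y(R5) = 0.004184 S between n1,n0
  I2: injects 1.64 A into n2 (from n1)
  Y(R6) = 0.001080 S between n0,n2
  Y(C2) = 0.000 S between n2,n1
  I3: injects 0.181 A into n1 (from n2)
  V1: constraint V(n0)−V(n1) = 6.09
Assemble and solve the 3×3 MNA system:
  V(n1)=-6.090  V(n2)=-4.104
  i(V1)=-1.726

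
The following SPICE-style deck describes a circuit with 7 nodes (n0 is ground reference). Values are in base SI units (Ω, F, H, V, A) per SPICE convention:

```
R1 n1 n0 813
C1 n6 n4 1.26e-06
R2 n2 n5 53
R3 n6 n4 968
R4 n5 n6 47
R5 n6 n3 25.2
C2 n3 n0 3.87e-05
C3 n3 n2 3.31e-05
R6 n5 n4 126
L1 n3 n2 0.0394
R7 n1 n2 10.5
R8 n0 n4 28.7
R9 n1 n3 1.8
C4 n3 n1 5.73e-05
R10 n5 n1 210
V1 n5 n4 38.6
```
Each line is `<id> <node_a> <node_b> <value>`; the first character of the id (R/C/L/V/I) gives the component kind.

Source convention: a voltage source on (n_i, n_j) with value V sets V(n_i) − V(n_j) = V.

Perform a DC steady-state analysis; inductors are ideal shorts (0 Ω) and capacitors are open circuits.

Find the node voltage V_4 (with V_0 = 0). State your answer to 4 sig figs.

-1.252 V

MNA unknowns: 6 node voltages V₁..V_6 plus 2 source currents (L1, V1)
R1: Y=0.001230 on G[1,0]
C1: Y=0.000 on G[6,4]
R2: Y=0.01887 on G[2,5]
R3: Y=0.001033 on G[6,4]
R4: Y=0.02128 on G[5,6]
R5: Y=0.03968 on G[6,3]
C2: Y=0.000 on G[3,0]
C3: Y=0.000 on G[3,2]
R6: Y=0.007937 on G[5,4]
L1: row V3−V2=0, i_L1 at 3,2
R7: Y=0.09524 on G[1,2]
R8: Y=0.03484 on G[0,4]
R9: Y=0.5556 on G[1,3]
C4: Y=0.000 on G[3,1]
R10: Y=0.004762 on G[5,1]
V1: row V5−V4=38.6, i_V1 at 5,4
solve → V1=35.48, V2=35.53, V3=35.53, V4=-1.252, V5=37.35, V6=35.54
aux → i_L1=-0.02921, i_V1=-0.3880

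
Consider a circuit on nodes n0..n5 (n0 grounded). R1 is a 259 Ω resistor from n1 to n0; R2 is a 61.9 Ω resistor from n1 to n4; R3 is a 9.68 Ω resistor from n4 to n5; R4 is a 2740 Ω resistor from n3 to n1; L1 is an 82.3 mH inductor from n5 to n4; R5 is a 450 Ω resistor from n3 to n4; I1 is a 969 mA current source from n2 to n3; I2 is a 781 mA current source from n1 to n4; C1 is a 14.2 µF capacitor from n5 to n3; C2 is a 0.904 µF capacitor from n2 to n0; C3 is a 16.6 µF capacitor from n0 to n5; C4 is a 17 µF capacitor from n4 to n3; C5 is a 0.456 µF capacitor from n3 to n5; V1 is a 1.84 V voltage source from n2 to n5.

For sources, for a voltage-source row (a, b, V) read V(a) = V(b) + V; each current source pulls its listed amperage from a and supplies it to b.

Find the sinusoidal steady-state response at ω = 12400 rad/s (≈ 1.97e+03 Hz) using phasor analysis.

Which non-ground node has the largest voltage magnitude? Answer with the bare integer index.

Apply KCL at each of the 5 non-ground nodes and solve the resulting linear system.
Node n1: branches {R1, R2, R4, I2} → V_1 = -35.57-3.079j
Node n2: branches {I1, C2, V1} → V_2 = 1.800-0.6327j
Node n3: branches {R4, R5, I1, C1, C4, C5} → V_3 = 1.831-4.764j
Node n4: branches {R2, R3, L1, R5, I2, C4} → V_4 = 3.431-3.777j
Node n5: branches {R3, L1, C1, C3, C5, V1} → V_5 = -0.04026-0.6327j
Source currents: i(V1)=-0.9761-0.02017j

1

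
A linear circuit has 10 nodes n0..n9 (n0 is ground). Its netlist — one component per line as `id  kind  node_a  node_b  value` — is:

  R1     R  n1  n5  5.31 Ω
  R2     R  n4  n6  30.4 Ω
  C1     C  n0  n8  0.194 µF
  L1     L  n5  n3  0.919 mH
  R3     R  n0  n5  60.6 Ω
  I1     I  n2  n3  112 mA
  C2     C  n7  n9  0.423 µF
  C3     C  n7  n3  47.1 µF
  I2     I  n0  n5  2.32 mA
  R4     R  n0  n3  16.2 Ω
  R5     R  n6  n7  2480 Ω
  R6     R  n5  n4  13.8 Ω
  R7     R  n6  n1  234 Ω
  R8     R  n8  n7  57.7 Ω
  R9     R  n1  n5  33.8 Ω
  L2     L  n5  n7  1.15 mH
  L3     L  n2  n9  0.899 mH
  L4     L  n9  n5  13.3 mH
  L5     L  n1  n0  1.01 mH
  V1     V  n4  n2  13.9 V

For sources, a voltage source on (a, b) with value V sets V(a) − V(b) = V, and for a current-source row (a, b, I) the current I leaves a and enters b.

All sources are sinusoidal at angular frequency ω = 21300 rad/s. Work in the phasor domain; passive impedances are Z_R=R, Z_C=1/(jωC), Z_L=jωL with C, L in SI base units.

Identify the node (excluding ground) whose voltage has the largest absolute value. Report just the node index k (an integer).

Apply KCL at each of the 9 non-ground nodes and solve the resulting linear system.
Node n1: branches {R1, R7, R9, L5} → V_1 = -0.6508-0.9022j
Node n2: branches {I1, L3, V1} → V_2 = -16.11+0.6424j
Node n3: branches {L1, I1, C3, R4} → V_3 = 0.9047-0.3249j
Node n4: branches {R2, R6, V1} → V_4 = -2.215+0.6424j
Node n5: branches {R1, L1, R3, I2, R6, R9, L2, L4} → V_5 = -0.8167-0.7900j
Node n6: branches {R2, R5, R7} → V_6 = -2.005+0.4567j
Node n7: branches {C2, C3, R5, R8, L2} → V_7 = 0.7971-0.2927j
Node n8: branches {C1, R8} → V_8 = 0.6882-0.4567j
Node n9: branches {C2, L3, L4} → V_9 = -18.22+0.7144j
Source currents: i(V1)=0.1082-0.1099j

9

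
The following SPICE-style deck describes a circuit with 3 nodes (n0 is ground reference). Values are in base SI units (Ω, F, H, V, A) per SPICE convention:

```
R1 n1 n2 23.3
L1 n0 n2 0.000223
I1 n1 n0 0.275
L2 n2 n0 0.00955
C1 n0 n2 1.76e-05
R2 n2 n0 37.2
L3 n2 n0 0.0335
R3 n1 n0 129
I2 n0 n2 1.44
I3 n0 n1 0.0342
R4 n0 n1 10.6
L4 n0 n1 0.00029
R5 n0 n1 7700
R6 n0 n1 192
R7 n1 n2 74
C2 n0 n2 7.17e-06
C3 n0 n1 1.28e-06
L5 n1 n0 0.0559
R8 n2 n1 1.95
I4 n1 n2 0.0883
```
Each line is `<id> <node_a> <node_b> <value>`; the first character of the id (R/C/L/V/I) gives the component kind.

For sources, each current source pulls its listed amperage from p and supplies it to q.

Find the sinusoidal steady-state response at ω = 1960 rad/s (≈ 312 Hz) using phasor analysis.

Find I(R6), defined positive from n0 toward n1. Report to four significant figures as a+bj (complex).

MNA unknowns: 2 node voltages V₁..V_2
R1: Y=0.04292+0.000j on G[1,2]
L1: Y=0.000-2.288j on G[0,2]
I1: z[1]−=0.275, z[0]+=0.275
L2: Y=0.000-0.05342j on G[2,0]
C1: Y=0.000+0.03450j on G[0,2]
R2: Y=0.02688+0.000j on G[2,0]
L3: Y=0.000-0.01523j on G[2,0]
R3: Y=0.007752+0.000j on G[1,0]
I2: z[0]−=1.44, z[2]+=1.44
I3: z[0]−=0.0342, z[1]+=0.0342
R4: Y=0.09434+0.000j on G[0,1]
L4: Y=0.000-1.759j on G[0,1]
R5: Y=0.0001299+0.000j on G[0,1]
R6: Y=0.005208+0.000j on G[0,1]
R7: Y=0.01351+0.000j on G[1,2]
C2: Y=0.000+0.01405j on G[0,2]
C3: Y=0.000+0.002509j on G[0,1]
L5: Y=0.000-0.009127j on G[1,0]
R8: Y=0.5128+0.000j on G[2,1]
I4: z[1]−=0.0883, z[2]+=0.0883
solve → V1=-0.2051-0.05586j, V2=0.1610+0.5700j

0.001068+0.0002909j A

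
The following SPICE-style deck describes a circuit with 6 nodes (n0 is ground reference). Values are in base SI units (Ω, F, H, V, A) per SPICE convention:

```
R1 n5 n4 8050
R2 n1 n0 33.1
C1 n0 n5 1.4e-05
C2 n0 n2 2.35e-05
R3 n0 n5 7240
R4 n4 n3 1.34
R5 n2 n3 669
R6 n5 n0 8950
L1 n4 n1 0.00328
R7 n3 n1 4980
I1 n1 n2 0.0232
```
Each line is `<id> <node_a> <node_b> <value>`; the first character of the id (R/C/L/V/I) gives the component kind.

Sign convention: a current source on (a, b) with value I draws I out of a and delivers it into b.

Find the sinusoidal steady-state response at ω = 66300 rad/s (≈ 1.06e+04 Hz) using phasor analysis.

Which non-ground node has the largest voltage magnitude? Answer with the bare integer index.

1

MNA unknowns: 5 node voltages V₁..V_5
R1: Y=0.0001242+0.000j on G[5,4]
R2: Y=0.03021+0.000j on G[1,0]
C1: Y=0.000+0.9282j on G[0,5]
C2: Y=0.000+1.558j on G[0,2]
R3: Y=0.0001381+0.000j on G[0,5]
R4: Y=0.7463+0.000j on G[4,3]
R5: Y=0.001495+0.000j on G[2,3]
R6: Y=0.0001117+0.000j on G[5,0]
L1: Y=0.000-0.004598j on G[4,1]
R7: Y=0.0002008+0.000j on G[3,1]
I1: z[1]−=0.0232, z[2]+=0.0232
solve → V1=-0.7334-0.01198j, V2=0.0002155-0.01427j, V3=-0.6437+0.2103j, V4=-0.6450+0.2108j, V5=2.818e-05+8.633e-05j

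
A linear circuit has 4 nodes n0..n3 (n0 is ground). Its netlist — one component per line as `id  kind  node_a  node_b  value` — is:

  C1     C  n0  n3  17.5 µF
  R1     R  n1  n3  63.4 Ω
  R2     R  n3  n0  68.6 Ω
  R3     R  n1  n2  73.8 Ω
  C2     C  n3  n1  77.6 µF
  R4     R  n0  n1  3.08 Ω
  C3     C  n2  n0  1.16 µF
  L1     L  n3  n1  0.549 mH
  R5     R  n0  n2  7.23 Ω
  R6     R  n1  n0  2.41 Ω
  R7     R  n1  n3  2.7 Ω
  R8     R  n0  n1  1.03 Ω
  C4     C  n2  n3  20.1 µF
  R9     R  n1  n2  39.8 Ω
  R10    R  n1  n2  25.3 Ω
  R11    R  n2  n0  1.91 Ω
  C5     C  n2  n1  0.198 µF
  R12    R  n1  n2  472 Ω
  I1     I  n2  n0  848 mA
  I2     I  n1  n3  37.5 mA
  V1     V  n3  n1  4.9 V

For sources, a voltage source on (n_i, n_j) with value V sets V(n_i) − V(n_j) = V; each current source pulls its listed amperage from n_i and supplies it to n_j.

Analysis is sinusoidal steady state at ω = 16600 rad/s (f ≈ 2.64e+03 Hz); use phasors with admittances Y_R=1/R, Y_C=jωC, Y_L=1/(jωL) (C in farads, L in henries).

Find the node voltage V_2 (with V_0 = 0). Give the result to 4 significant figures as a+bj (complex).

0.1506+1.627j V

Apply KCL at each of the 3 non-ground nodes and solve the resulting linear system.
Node n1: branches {R1, R3, C2, R4, L1, R6, R7, R8, R9, R10, C5, R12, I2, V1} → V_1 = -0.7944-1.317j
Node n2: branches {R3, C3, R5, C4, R9, R10, R11, C5, R12, I1} → V_2 = 0.1506+1.627j
Node n3: branches {C1, R1, R2, C2, L1, R7, C4, I2, V1} → V_3 = 4.106-1.317j
Source currents: i(V1)=-3.280-8.267j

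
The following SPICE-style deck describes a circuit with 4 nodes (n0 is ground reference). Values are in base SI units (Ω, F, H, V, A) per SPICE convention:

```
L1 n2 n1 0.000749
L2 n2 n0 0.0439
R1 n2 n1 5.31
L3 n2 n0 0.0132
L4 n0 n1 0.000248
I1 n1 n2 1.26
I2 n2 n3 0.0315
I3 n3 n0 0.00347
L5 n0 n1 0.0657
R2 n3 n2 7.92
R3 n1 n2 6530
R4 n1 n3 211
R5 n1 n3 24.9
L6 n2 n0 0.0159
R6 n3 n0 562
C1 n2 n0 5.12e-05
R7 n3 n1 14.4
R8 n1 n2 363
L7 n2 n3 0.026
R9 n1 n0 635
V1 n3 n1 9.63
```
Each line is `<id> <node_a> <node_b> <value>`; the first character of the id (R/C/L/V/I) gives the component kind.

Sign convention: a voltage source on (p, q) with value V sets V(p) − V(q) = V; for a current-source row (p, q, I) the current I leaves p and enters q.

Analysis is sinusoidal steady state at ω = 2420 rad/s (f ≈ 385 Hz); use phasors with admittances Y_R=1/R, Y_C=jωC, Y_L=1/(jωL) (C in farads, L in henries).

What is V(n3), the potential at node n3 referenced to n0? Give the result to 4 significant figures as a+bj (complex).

Apply KCL at each of the 3 non-ground nodes and solve the resulting linear system.
Node n1: branches {L1, R1, L4, I1, L5, R3, R4, R5, R7, R8, R9, V1} → V_1 = 0.08436+0.1047j
Node n2: branches {L1, L2, R1, L3, I1, I2, R2, R3, L6, C1, R8, L7} → V_2 = 2.461+3.428j
Node n3: branches {I2, I3, R2, R4, R5, R6, R7, L7, V1} → V_3 = 9.714+0.1047j
Source currents: i(V1)=-1.953+0.5346j

9.714+0.1047j V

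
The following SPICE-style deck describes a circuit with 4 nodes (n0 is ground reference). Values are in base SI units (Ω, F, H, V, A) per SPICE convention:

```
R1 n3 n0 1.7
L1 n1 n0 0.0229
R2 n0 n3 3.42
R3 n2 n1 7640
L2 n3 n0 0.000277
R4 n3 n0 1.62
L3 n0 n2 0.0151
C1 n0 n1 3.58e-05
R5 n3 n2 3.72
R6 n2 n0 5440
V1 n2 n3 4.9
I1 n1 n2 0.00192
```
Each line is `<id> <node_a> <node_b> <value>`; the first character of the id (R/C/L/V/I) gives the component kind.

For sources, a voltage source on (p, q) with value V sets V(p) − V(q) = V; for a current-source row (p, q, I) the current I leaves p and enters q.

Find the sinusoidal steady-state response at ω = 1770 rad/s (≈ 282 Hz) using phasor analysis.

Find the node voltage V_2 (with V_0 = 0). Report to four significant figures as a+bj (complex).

4.842+0.04200j V

Element admittances at ω=1770 rad/s:
  Y(R1) = 0.5882+0.000j S between n3,n0
  Y(L1) = 0.000-0.02467j S between n1,n0
  Y(R2) = 0.2924+0.000j S between n0,n3
  Y(R3) = 0.0001309+0.000j S between n2,n1
  Y(L2) = 0.000-2.040j S between n3,n0
  Y(R4) = 0.6173+0.000j S between n3,n0
  Y(L3) = 0.000-0.03742j S between n0,n2
  Y(C1) = 0.000+0.06337j S between n0,n1
  Y(R5) = 0.2688+0.000j S between n3,n2
  Y(R6) = 0.0001838+0.000j S between n2,n0
  V1: constraint V(n2)−V(n3) = 4.9
  I1: injects 0.00192 A into n2 (from n1)
Assemble and solve the 4×4 MNA system:
  V(n1)=2.963e-05+0.03324j  V(n2)=4.842+0.04200j  V(n3)=-0.05797+0.04200j
  i(V1)=-1.318+0.1812j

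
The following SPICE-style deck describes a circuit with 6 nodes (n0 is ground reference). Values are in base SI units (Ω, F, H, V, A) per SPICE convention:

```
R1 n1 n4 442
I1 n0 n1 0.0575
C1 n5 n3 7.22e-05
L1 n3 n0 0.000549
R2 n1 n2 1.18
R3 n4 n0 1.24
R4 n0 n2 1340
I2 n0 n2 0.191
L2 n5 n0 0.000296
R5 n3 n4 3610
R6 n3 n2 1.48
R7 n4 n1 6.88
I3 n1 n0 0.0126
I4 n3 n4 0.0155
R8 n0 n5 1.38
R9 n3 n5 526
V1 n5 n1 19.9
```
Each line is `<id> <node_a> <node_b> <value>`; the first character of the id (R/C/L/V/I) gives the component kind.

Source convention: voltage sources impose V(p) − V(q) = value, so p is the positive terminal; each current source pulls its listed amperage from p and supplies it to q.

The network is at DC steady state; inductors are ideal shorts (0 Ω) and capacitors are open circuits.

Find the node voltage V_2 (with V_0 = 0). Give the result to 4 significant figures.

Apply KCL at each of the 5 non-ground nodes and solve the resulting linear system.
Node n1: branches {R1, I1, R2, R7, I3, V1} → V_1 = -19.90
Node n2: branches {R2, R4, I2, R6} → V_2 = -10.94
Node n3: branches {C1, L1, R5, R6, I4, R9} → V_3 = 0.000
Node n4: branches {R1, R3, R5, R7, I4} → V_4 = -3.062
Node n5: branches {C1, L2, R8, R9, V1} → V_5 = 0.000
Source currents: i(L1)=-7.409, i(L2)=10.12, i(V1)=-10.12

-10.94 V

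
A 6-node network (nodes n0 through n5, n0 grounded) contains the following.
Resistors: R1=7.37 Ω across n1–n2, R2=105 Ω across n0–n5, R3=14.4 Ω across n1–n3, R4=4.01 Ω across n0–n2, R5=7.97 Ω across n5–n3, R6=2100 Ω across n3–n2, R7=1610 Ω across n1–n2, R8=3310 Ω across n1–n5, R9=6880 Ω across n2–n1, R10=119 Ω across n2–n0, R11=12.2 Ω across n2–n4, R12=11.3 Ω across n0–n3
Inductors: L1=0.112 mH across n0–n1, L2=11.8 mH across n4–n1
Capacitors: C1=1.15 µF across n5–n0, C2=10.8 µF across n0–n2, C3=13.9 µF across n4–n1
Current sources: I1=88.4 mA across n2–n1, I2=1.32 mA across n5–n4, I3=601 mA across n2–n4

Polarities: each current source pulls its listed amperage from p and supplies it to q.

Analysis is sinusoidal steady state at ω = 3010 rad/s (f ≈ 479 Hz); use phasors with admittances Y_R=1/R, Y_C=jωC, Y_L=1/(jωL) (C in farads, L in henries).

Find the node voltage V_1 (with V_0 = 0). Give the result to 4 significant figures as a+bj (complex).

Element admittances at ω=3010 rad/s:
  Y(R1) = 0.1357+0.000j S between n1,n2
  Y(R2) = 0.009524+0.000j S between n0,n5
  Y(R3) = 0.06944+0.000j S between n1,n3
  Y(R4) = 0.2494+0.000j S between n0,n2
  Y(R5) = 0.1255+0.000j S between n5,n3
  Y(R6) = 0.0004762+0.000j S between n3,n2
  Y(L1) = 0.000-2.966j S between n0,n1
  Y(C1) = 0.000+0.003462j S between n5,n0
  I1: injects 0.0884 A into n1 (from n2)
  Y(R7) = 0.0006211+0.000j S between n1,n2
  I2: injects 0.00132 A into n4 (from n5)
  Y(C2) = 0.000+0.03251j S between n0,n2
  Y(R8) = 0.0003021+0.000j S between n1,n5
  Y(R9) = 0.0001453+0.000j S between n2,n1
  Y(C3) = 0.000+0.04184j S between n4,n1
  Y(R10) = 0.008403+0.000j S between n2,n0
  Y(L2) = 0.000-0.02815j S between n4,n1
  Y(R11) = 0.08197+0.000j S between n2,n4
  Y(R12) = 0.08850+0.000j S between n0,n3
  I3: injects 0.601 A into n4 (from n2)
Assemble and solve the 5×5 MNA system:
  V(n1)=-0.02073+0.02374j  V(n2)=-0.2923-0.2051j  V(n3)=-0.01658+0.009774j  V(n4)=6.827-1.348j  V(n5)=-0.02493+0.009755j

-0.02073+0.02374j V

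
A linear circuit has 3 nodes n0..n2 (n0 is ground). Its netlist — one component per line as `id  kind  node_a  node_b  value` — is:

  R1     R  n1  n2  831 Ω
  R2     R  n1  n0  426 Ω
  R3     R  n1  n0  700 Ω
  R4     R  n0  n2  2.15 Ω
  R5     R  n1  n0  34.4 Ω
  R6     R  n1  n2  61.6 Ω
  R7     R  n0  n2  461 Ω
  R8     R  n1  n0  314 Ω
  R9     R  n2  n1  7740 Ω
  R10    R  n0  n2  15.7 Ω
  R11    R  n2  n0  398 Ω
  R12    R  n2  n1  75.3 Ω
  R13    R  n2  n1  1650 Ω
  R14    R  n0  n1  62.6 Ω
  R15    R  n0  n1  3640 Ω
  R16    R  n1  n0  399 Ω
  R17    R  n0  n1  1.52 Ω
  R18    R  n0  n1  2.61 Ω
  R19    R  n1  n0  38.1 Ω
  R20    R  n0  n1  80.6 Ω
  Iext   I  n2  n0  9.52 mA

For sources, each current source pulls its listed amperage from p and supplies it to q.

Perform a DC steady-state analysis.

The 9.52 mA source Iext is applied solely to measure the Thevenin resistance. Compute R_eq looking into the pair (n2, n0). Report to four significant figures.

MNA unknowns: 2 node voltages V₁..V_2
R1: Y=0.001203 on G[1,2]
R2: Y=0.002347 on G[1,0]
R3: Y=0.001429 on G[1,0]
R4: Y=0.4651 on G[0,2]
R5: Y=0.02907 on G[1,0]
R6: Y=0.01623 on G[1,2]
R7: Y=0.002169 on G[0,2]
R8: Y=0.003185 on G[1,0]
R9: Y=0.0001292 on G[2,1]
R10: Y=0.06369 on G[0,2]
R11: Y=0.002513 on G[2,0]
R12: Y=0.01328 on G[2,1]
R13: Y=0.0006061 on G[2,1]
R14: Y=0.01597 on G[0,1]
R15: Y=0.0002747 on G[0,1]
R16: Y=0.002506 on G[1,0]
R17: Y=0.6579 on G[0,1]
R18: Y=0.3831 on G[0,1]
R19: Y=0.02625 on G[1,0]
R20: Y=0.01241 on G[0,1]
Iext: z[2]−=0.00952, z[0]+=0.00952
solve → V1=-0.0004553, V2=-0.01688

R_eq = 1.773 Ω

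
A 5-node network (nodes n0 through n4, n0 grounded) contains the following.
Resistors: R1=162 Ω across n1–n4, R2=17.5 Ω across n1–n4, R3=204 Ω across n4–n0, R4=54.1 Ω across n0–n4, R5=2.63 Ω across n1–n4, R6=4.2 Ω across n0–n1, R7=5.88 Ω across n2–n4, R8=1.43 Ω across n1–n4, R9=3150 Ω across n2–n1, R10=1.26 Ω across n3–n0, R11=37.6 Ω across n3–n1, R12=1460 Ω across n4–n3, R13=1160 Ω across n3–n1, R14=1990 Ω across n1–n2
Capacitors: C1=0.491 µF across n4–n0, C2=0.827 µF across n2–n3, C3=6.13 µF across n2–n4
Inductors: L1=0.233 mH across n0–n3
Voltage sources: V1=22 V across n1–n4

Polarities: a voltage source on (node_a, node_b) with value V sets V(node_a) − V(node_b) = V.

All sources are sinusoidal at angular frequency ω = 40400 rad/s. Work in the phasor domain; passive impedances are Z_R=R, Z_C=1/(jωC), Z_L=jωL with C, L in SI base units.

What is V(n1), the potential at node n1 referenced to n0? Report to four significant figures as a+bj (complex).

MNA unknowns: 4 node voltages V₁..V_4 plus 1 source current (V1)
R1: Y=0.006173+0.000j on G[1,4]
C1: Y=0.000+0.01984j on G[4,0]
R2: Y=0.05714+0.000j on G[1,4]
C2: Y=0.000+0.03341j on G[2,3]
R3: Y=0.004902+0.000j on G[4,0]
R4: Y=0.01848+0.000j on G[0,4]
R5: Y=0.3802+0.000j on G[1,4]
R6: Y=0.2381+0.000j on G[0,1]
R7: Y=0.1701+0.000j on G[2,4]
R8: Y=0.6993+0.000j on G[1,4]
R9: Y=0.0003175+0.000j on G[2,1]
L1: Y=0.000-0.1062j on G[0,3]
R10: Y=0.7937+0.000j on G[3,0]
R11: Y=0.02660+0.000j on G[3,1]
C3: Y=0.000+0.2477j on G[2,4]
R12: Y=0.0006849+0.000j on G[4,3]
R13: Y=0.0008621+0.000j on G[3,1]
R14: Y=0.0005025+0.000j on G[1,2]
V1: row V1−V4=22, i_V1 at 1,4
solve → V1=2.573+3.288j, V2=-17.51+3.927j, V3=-0.03648-0.6026j, V4=-19.43+3.288j
aux → i_V1=-25.84-0.8891j

2.573+3.288j V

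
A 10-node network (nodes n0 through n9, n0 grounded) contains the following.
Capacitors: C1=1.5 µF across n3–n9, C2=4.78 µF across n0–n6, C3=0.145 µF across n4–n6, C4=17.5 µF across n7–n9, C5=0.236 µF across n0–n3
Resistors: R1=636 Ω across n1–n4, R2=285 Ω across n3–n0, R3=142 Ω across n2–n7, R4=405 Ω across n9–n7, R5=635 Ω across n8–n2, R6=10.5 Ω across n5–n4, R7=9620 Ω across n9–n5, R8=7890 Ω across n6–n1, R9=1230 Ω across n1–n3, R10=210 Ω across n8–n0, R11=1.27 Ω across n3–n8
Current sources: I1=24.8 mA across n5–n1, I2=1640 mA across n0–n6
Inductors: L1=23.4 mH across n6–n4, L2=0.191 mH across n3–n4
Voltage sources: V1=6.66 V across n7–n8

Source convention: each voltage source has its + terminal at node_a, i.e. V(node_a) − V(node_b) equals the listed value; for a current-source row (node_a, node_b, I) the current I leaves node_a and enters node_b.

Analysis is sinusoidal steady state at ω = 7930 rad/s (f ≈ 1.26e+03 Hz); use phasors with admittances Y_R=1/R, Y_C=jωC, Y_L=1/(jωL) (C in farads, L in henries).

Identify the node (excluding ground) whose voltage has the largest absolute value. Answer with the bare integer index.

Apply KCL at each of the 9 non-ground nodes and solve the resulting linear system.
Node n1: branches {R1, I1, R8, R9} → V_1 = -10.58-10.32j
Node n2: branches {R3, R5} → V_2 = -16.22-8.215j
Node n3: branches {C1, R2, C5, R9, L2, R11} → V_3 = -21.79-8.170j
Node n4: branches {R1, C3, L1, R6, L2} → V_4 = -21.63-8.431j
Node n5: branches {I1, R6, R7} → V_5 = -21.89-8.431j
Node n6: branches {C2, I2, C3, L1, R8} → V_6 = 2.864-47.60j
Node n7: branches {R3, C4, R4, V1} → V_7 = -15.00-8.215j
Node n8: branches {R5, R10, R11, V1} → V_8 = -21.66-8.215j
Node n9: branches {C1, C4, R4, R7} → V_9 = -15.54-8.215j
Source currents: i(V1)=-0.009774-0.07441j

6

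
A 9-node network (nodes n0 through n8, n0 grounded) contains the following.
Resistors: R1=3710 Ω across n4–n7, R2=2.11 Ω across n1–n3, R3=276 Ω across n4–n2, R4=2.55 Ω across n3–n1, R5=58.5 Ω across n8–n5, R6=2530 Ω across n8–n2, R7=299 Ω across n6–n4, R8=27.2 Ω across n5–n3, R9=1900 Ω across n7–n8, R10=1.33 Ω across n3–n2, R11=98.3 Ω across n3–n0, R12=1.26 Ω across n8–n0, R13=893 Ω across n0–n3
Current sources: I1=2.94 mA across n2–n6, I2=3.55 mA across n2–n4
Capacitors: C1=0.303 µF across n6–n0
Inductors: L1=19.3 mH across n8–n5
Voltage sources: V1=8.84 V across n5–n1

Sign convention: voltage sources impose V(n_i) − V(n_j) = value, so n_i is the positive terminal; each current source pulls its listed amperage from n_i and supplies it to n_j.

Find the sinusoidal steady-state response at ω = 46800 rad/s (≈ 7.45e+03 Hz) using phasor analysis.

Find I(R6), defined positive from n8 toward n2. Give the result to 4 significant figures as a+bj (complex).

MNA unknowns: 8 node voltages V₁..V_8 plus 1 source current (V1)
R1: Y=0.0002695+0.000j on G[4,7]
I1: z[2]−=0.00294, z[6]+=0.00294
R2: Y=0.4739+0.000j on G[1,3]
R3: Y=0.003623+0.000j on G[4,2]
R4: Y=0.3922+0.000j on G[3,1]
R5: Y=0.01709+0.000j on G[8,5]
R6: Y=0.0003953+0.000j on G[8,2]
R7: Y=0.003344+0.000j on G[6,4]
R8: Y=0.03676+0.000j on G[5,3]
R9: Y=0.0005263+0.000j on G[7,8]
R10: Y=0.7519+0.000j on G[3,2]
I2: z[2]−=0.00355, z[4]+=0.00355
R11: Y=0.01017+0.000j on G[3,0]
C1: Y=0.000+0.01418j on G[6,0]
L1: Y=0.000-0.001107j on G[8,5]
R12: Y=0.7937+0.000j on G[8,0]
R13: Y=0.001120+0.000j on G[0,3]
V1: row V5−V1=8.84, i_V1 at 5,1
solve → V1=-5.249+0.1409j, V2=-4.815+0.1395j, V3=-4.823+0.1393j, V4=-1.950+0.1872j, V5=3.591+0.1409j, V6=-0.01458+0.2490j, V7=-0.6119+0.06227j, V8=0.07307-0.001722j
aux → i_V1=-0.3696+0.001397j

0.001932-5.580e-05j A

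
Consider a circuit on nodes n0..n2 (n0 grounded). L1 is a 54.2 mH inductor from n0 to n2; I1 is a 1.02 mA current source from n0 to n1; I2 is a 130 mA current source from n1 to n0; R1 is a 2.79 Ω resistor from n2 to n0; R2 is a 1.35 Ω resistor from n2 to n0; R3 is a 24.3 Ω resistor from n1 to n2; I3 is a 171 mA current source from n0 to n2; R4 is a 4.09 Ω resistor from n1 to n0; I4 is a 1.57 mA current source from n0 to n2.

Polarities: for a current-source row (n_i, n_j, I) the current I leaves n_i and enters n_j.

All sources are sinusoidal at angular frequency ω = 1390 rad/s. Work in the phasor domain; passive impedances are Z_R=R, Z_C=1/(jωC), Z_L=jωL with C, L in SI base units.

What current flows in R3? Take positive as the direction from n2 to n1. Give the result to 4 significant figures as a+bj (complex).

Apply KCL at each of the 2 non-ground nodes and solve the resulting linear system.
Node n1: branches {I1, I2, R3, R4} → V_1 = -0.4320+0.0002288j
Node n2: branches {L1, R1, R2, R3, I3, I4} → V_2 = 0.1357+0.001588j

0.02336+5.594e-05j A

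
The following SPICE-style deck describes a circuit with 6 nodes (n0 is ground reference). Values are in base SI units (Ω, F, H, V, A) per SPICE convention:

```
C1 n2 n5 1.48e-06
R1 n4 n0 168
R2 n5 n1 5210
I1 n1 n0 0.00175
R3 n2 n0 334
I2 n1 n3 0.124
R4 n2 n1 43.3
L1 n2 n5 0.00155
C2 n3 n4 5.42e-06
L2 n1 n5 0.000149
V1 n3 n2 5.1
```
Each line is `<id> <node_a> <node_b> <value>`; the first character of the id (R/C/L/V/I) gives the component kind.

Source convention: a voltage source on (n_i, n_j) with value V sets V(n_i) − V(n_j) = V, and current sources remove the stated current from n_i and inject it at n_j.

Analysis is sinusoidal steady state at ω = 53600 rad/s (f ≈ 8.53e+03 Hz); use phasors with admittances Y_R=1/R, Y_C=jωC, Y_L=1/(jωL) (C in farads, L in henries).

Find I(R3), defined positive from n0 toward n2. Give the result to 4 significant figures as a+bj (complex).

Apply KCL at each of the 5 non-ground nodes and solve the resulting linear system.
Node n1: branches {R2, I1, I2, R4, L2} → V_1 = -3.724+0.8221j
Node n2: branches {C1, R3, R4, L1, V1} → V_2 = -3.589-0.02060j
Node n3: branches {I2, C2, V1} → V_3 = 1.511-0.02060j
Node n4: branches {R1, C2} → V_4 = 1.511+0.01036j
Node n5: branches {C1, R2, L1, L2} → V_5 = -3.878+1.802j
Source currents: i(V1)=0.1150-6.168e-05j

0.01074+6.168e-05j A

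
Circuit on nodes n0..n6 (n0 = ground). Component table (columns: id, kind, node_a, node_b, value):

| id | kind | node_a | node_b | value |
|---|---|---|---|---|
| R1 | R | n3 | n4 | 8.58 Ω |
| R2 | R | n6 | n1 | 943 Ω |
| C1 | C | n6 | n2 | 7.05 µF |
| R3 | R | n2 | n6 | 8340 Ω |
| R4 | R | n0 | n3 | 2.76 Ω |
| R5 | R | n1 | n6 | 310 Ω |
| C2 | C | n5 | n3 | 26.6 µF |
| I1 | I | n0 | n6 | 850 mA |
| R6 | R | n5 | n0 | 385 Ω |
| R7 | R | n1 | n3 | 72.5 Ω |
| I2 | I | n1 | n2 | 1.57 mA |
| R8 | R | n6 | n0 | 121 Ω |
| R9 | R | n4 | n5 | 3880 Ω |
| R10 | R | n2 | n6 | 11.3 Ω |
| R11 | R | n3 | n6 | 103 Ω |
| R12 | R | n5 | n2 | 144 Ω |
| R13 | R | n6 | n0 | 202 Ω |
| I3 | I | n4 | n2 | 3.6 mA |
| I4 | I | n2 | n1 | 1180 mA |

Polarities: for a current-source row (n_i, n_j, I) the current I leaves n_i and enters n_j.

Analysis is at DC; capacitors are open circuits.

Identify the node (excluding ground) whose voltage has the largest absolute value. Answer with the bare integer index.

MNA unknowns: 6 node voltages V₁..V_6
R1: Y=0.1166 on G[3,4]
R2: Y=0.001060 on G[6,1]
C1: Y=0.000 on G[6,2]
R3: Y=0.0001199 on G[2,6]
R4: Y=0.3623 on G[0,3]
R5: Y=0.003226 on G[1,6]
C2: Y=0.000 on G[5,3]
I1: z[0]−=0.85, z[6]+=0.85
R6: Y=0.002597 on G[5,0]
R7: Y=0.01379 on G[1,3]
I2: z[1]−=0.00157, z[2]+=0.00157
R8: Y=0.008264 on G[6,0]
R9: Y=0.0002577 on G[4,5]
R10: Y=0.08850 on G[2,6]
R11: Y=0.009709 on G[3,6]
R12: Y=0.006944 on G[5,2]
R13: Y=0.004950 on G[6,0]
I3: z[4]−=0.0036, z[2]+=0.0036
I4: z[2]−=1.18, z[1]+=1.18
solve → V1=67.11, V2=-12.53, V3=2.393, V4=2.338, V5=-8.819, V6=0.4351

1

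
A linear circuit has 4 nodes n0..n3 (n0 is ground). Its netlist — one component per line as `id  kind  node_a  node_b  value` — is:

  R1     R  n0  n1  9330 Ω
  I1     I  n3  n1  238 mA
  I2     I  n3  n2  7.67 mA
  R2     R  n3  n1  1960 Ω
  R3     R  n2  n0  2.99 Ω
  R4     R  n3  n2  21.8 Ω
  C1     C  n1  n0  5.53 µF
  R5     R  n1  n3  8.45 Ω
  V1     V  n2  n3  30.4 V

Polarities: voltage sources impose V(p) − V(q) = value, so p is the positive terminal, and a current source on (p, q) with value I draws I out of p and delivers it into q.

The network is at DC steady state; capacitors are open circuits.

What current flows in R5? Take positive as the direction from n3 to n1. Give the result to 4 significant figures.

-0.2400 A

MNA unknowns: 3 node voltages V₁..V_3 plus 1 source current (V1)
R1: Y=0.0001072 on G[0,1]
I1: z[3]−=0.238, z[1]+=0.238
I2: z[3]−=0.00767, z[2]+=0.00767
R2: Y=0.0005102 on G[3,1]
R3: Y=0.3344 on G[2,0]
R4: Y=0.04587 on G[3,2]
C1: Y=0.000 on G[1,0]
R5: Y=0.1183 on G[1,3]
V1: row V2−V3=30.4, i_V1 at 2,3
solve → V1=-28.36, V2=0.009089, V3=-30.39
aux → i_V1=-1.390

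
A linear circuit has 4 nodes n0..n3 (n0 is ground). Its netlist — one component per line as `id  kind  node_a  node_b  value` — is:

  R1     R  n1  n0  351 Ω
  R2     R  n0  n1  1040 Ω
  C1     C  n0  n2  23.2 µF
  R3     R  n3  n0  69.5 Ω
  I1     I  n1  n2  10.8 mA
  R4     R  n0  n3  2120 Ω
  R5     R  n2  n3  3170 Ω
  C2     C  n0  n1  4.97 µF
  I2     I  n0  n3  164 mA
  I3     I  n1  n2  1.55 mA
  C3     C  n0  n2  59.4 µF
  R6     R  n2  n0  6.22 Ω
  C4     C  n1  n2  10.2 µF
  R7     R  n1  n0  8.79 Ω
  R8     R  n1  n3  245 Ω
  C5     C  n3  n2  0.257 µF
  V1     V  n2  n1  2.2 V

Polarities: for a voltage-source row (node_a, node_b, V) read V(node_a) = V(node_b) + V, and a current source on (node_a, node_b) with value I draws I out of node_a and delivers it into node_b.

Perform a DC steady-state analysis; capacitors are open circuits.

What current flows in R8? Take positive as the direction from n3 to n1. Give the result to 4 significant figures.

0.03845 A

MNA unknowns: 3 node voltages V₁..V_3 plus 1 source current (V1)
R1: Y=0.002849 on G[1,0]
R2: Y=0.0009615 on G[0,1]
C1: Y=0.000 on G[0,2]
R3: Y=0.01439 on G[3,0]
I1: z[1]−=0.0108, z[2]+=0.0108
R4: Y=0.0004717 on G[0,3]
R5: Y=0.0003155 on G[2,3]
C2: Y=0.000 on G[0,1]
I2: z[0]−=0.164, z[3]+=0.164
I3: z[1]−=0.00155, z[2]+=0.00155
C3: Y=0.000 on G[0,2]
R6: Y=0.1608 on G[2,0]
C4: Y=0.000 on G[1,2]
R7: Y=0.1138 on G[1,0]
R8: Y=0.004082 on G[1,3]
C5: Y=0.000 on G[3,2]
V1: row V2−V1=2.2, i_V1 at 2,1
solve → V1=-1.124, V2=1.076, V3=8.296
aux → i_V1=-0.1583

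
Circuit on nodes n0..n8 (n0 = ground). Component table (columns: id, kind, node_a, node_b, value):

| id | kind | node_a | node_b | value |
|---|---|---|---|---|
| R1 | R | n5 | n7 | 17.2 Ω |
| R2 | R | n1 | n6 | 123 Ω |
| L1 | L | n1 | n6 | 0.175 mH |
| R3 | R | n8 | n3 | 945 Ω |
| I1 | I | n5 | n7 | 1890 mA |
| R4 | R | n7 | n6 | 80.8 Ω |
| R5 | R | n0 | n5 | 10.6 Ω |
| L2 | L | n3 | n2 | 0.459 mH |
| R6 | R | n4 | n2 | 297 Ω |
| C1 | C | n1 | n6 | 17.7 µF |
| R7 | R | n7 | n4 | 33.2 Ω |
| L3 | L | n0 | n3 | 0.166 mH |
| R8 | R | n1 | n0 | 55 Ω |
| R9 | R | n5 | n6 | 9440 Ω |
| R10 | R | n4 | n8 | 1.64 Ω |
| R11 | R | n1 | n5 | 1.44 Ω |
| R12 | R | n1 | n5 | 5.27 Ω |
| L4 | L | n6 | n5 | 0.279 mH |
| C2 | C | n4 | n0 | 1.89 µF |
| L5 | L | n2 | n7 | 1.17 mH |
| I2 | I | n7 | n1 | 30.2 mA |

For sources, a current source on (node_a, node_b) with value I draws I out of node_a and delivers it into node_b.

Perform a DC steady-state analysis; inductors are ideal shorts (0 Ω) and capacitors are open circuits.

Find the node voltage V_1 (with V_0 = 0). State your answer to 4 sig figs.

MNA unknowns: 8 node voltages V₁..V_8 plus 5 source currents (L1, L2, L3, L4, L5)
R1: Y=0.05814 on G[5,7]
R2: Y=0.008130 on G[1,6]
L1: row V1−V6=0, i_L1 at 1,6
R3: Y=0.001058 on G[8,3]
I1: z[5]−=1.89, z[7]+=1.89
R4: Y=0.01238 on G[7,6]
R5: Y=0.09434 on G[0,5]
L2: row V3−V2=0, i_L2 at 3,2
R6: Y=0.003367 on G[4,2]
C1: Y=0.000 on G[1,6]
R7: Y=0.03012 on G[7,4]
L3: row V0−V3=0, i_L3 at 0,3
R8: Y=0.01818 on G[1,0]
R9: Y=0.0001059 on G[5,6]
R10: Y=0.6098 on G[4,8]
R11: Y=0.6944 on G[1,5]
R12: Y=0.1898 on G[1,5]
L4: row V6−V5=0, i_L4 at 6,5
C2: Y=0.000 on G[4,0]
L5: row V2−V7=0, i_L5 at 2,7
I2: z[7]−=0.0302, z[1]+=0.0302
solve → V1=-10.16, V2=0.000, V3=0.000, V4=0.000, V5=-10.16, V6=-10.16, V7=0.000, V8=0.000
aux → i_L1=0.2149, i_L2=-1.143, i_L3=-1.143, i_L4=0.3407, i_L5=-1.143

-10.16 V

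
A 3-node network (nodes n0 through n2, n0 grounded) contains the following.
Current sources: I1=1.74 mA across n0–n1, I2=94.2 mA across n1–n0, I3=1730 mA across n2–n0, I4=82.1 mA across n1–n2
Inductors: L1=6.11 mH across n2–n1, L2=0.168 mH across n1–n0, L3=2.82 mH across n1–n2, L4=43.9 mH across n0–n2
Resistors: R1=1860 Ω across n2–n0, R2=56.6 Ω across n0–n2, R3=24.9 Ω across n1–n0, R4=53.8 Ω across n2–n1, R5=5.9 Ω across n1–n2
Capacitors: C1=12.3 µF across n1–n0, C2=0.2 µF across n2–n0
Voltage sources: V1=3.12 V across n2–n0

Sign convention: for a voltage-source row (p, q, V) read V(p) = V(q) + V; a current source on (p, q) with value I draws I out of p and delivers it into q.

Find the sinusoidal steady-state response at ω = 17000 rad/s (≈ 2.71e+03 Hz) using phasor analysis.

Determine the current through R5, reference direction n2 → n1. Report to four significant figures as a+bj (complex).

0.2992-0.1019j A

Element admittances at ω=17000 rad/s:
  I1: injects 0.00174 A into n1 (from n0)
  Y(L1) = 0.000-0.009627j S between n2,n1
  Y(R1) = 0.0005376+0.000j S between n2,n0
  Y(R2) = 0.01767+0.000j S between n0,n2
  I2: injects 0.0942 A into n0 (from n1)
  Y(C1) = 0.000+0.2091j S between n1,n0
  Y(L2) = 0.000-0.3501j S between n1,n0
  Y(C2) = 0.000+0.003400j S between n2,n0
  I3: injects 1.73 A into n0 (from n2)
  Y(R3) = 0.04016+0.000j S between n1,n0
  Y(R4) = 0.01859+0.000j S between n2,n1
  Y(R5) = 0.1695+0.000j S between n1,n2
  Y(L3) = 0.000-0.02086j S between n1,n2
  Y(L4) = 0.000-0.001340j S between n0,n2
  I4: injects 0.0821 A into n2 (from n1)
  V1: constraint V(n2)−V(n0) = 3.12
Assemble and solve the 3×3 MNA system:
  V(n1)=1.354+0.6011j  V(n2)=3.120+0.000j
  i(V1)=-2.018+0.1605j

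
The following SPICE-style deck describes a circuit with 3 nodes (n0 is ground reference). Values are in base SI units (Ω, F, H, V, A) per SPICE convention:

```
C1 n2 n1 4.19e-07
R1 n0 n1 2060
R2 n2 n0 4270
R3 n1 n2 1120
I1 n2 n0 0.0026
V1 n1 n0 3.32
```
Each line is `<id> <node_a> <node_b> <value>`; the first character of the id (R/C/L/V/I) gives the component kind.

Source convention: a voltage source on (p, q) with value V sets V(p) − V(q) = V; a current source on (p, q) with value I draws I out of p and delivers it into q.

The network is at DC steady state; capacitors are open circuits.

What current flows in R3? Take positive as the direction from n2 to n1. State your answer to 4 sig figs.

-0.002676 A

Apply KCL at each of the 2 non-ground nodes and solve the resulting linear system.
Node n1: branches {C1, R1, R3, V1} → V_1 = 3.320
Node n2: branches {C1, R2, R3, I1} → V_2 = 0.3232
Source currents: i(V1)=-0.004287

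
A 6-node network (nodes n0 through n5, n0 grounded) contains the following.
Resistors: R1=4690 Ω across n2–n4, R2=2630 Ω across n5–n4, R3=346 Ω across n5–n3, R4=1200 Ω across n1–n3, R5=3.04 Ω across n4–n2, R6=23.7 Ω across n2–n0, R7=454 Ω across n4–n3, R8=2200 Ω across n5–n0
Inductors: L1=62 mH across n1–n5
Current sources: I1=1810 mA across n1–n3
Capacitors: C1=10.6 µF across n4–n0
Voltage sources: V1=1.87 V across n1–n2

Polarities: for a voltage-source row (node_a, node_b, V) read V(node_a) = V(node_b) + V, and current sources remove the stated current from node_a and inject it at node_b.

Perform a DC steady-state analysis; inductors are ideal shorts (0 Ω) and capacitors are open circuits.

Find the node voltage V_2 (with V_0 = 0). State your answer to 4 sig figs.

Element admittances at DC:
  Y(R1) = 0.0002132 S between n2,n4
  Y(R2) = 0.0003802 S between n5,n4
  L1: short n1↔n5 (DC inductor)
  Y(R3) = 0.002890 S between n5,n3
  Y(R4) = 0.0008333 S between n1,n3
  I1: injects 1.81 A into n3 (from n1)
  Y(C1) = 0.000 S between n4,n0
  Y(R5) = 0.3289 S between n4,n2
  Y(R6) = 0.04219 S between n2,n0
  Y(R7) = 0.002203 S between n4,n3
  Y(R8) = 0.0004545 S between n5,n0
  V1: constraint V(n1)−V(n2) = 1.87
Assemble and solve the 7×7 MNA system:
  V(n1)=1.850  V(n2)=-0.01993  V(n3)=307.3  V(n4)=2.023  V(n5)=1.850
  i(L1)=-0.8821  i(V1)=-0.6733

-0.01993 V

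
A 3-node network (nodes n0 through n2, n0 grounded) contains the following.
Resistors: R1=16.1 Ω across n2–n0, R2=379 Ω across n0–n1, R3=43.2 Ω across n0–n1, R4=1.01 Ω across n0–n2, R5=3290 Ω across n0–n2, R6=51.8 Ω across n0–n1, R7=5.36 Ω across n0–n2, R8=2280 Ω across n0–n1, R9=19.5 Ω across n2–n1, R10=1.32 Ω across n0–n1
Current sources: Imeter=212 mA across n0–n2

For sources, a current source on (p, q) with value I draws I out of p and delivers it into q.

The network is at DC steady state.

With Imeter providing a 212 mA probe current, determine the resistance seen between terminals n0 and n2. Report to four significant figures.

R_eq = 0.7768 Ω

MNA unknowns: 2 node voltages V₁..V_2
R1: Y=0.06211 on G[2,0]
R2: Y=0.002639 on G[0,1]
R3: Y=0.02315 on G[0,1]
R4: Y=0.9901 on G[0,2]
R5: Y=0.0003040 on G[0,2]
R6: Y=0.01931 on G[0,1]
R7: Y=0.1866 on G[0,2]
R8: Y=0.0004386 on G[0,1]
R9: Y=0.05128 on G[2,1]
R10: Y=0.7576 on G[0,1]
Imeter: z[0]−=0.212, z[2]+=0.212
solve → V1=0.009885, V2=0.1647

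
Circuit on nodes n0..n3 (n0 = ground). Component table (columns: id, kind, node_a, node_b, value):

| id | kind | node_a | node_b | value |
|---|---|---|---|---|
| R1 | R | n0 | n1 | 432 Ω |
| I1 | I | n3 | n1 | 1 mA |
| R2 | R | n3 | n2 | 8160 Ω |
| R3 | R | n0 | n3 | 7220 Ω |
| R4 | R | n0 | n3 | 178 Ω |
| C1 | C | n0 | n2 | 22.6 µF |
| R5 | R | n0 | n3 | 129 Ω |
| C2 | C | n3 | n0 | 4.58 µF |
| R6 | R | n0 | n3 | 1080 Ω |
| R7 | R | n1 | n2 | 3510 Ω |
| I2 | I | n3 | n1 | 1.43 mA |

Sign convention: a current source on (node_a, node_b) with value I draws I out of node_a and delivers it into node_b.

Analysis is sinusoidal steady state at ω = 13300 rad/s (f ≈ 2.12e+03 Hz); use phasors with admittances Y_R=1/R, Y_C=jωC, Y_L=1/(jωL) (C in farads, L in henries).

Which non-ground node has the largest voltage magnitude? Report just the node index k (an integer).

1

Apply KCL at each of the 3 non-ground nodes and solve the resulting linear system.
Node n1: branches {R1, I1, R7, I2} → V_1 = 0.9347-9.669e-05j
Node n2: branches {R2, C1, R7} → V_2 = 1.649e-05-0.0008823j
Node n3: branches {I1, R2, R3, R4, R5, C2, R6, I2} → V_3 = -0.009020+0.03774j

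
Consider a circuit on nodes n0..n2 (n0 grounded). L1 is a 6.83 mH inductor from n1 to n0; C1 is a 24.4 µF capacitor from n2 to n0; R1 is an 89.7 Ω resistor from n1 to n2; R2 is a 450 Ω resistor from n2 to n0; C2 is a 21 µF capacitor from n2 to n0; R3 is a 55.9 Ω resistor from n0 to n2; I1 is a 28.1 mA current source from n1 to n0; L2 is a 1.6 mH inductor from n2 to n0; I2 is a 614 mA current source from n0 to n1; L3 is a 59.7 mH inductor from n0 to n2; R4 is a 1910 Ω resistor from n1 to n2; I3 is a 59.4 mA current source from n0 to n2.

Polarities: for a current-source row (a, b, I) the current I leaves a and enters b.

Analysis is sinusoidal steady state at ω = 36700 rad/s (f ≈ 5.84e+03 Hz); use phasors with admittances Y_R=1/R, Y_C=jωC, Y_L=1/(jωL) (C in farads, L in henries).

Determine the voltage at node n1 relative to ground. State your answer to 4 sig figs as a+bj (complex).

45.16+15.08j V

MNA unknowns: 2 node voltages V₁..V_2
L1: Y=0.000-0.003989j on G[1,0]
C1: Y=0.000+0.8955j on G[2,0]
R1: Y=0.01115+0.000j on G[1,2]
R2: Y=0.002222+0.000j on G[2,0]
C2: Y=0.000+0.7707j on G[2,0]
R3: Y=0.01789+0.000j on G[0,2]
I1: z[1]−=0.0281, z[0]+=0.0281
L2: Y=0.000-0.01703j on G[2,0]
I2: z[0]−=0.614, z[1]+=0.614
L3: Y=0.000-0.0004564j on G[0,2]
R4: Y=0.0005236+0.000j on G[1,2]
I3: z[0]−=0.0594, z[2]+=0.0594
solve → V1=45.16+15.08j, V2=0.1136-0.3535j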